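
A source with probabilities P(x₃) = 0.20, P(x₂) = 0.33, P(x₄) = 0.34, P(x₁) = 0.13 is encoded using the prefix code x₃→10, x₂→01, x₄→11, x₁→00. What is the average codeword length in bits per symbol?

2 bits/symbol

L̄ = Σ pᵢ·ℓᵢ = 0.20·2 + 0.33·2 + 0.34·2 + 0.13·2 = 2 bits/symbol.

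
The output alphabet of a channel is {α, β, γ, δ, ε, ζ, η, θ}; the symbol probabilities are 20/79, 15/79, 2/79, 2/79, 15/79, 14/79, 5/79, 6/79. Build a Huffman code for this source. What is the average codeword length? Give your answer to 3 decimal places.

Repeatedly combine the two least-probable nodes; the expected code length is the sum of the merged weights.
merge 2/79 + 2/79 → 4/79
merge 4/79 + 5/79 → 9/79
merge 6/79 + 9/79 → 15/79
merge 14/79 + 15/79 → 29/79
merge 15/79 + 15/79 → 30/79
merge 20/79 + 29/79 → 49/79
merge 30/79 + 49/79 → 1
L = 4/79 + 9/79 + 15/79 + 29/79 + 30/79 + 49/79 + 1 = 215/79 ≈ 2.722 bits/symbol.

2.722 bits/symbol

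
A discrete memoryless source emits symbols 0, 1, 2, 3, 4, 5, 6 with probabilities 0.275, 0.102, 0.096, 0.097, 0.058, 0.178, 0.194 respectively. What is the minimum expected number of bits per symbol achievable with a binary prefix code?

2.685 bits/symbol

Repeatedly combine the two least-probable nodes; the expected code length is the sum of the merged weights.
merge 29/500 + 12/125 → 77/500
merge 97/1000 + 51/500 → 199/1000
merge 77/500 + 89/500 → 83/250
merge 97/500 + 199/1000 → 393/1000
merge 11/40 + 83/250 → 607/1000
merge 393/1000 + 607/1000 → 1
L = 77/500 + 199/1000 + 83/250 + 393/1000 + 607/1000 + 1 = 537/200 = 2.685 bits/symbol.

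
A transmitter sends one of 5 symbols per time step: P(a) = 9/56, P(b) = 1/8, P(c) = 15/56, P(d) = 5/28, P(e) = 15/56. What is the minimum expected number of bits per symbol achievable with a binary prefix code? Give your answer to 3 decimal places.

2.286 bits/symbol

Repeatedly combine the two least-probable nodes; the expected code length is the sum of the merged weights.
merge 1/8 + 9/56 → 2/7
merge 5/28 + 15/56 → 25/56
merge 15/56 + 2/7 → 31/56
merge 25/56 + 31/56 → 1
L = 2/7 + 25/56 + 31/56 + 1 = 16/7 ≈ 2.286 bits/symbol.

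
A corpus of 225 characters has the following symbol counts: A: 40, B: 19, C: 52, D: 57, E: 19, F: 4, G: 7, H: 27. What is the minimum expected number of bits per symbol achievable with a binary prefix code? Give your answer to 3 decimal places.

Probabilities are the counts divided by 225.
Repeatedly combine the two least-probable nodes; the expected code length is the sum of the merged weights.
merge 4/225 + 7/225 → 11/225
merge 11/225 + 19/225 → 2/15
merge 19/225 + 3/25 → 46/225
merge 2/15 + 8/45 → 14/45
merge 46/225 + 52/225 → 98/225
merge 19/75 + 14/45 → 127/225
merge 98/225 + 127/225 → 1
L = 11/225 + 2/15 + 46/225 + 14/45 + 98/225 + 127/225 + 1 = 607/225 ≈ 2.698 bits/symbol.

2.698 bits/symbol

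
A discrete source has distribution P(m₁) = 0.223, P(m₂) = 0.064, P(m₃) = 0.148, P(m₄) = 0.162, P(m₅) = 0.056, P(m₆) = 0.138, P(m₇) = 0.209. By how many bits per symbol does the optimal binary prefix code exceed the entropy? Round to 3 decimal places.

Entropy H = −Σ p log₂ p ≈ 2.6691 bits.
Huffman merges: 7/125+8/125→3/25; 3/25+69/500→129/500; 37/250+81/500→31/100; 209/1000+223/1000→54/125; 129/500+31/100→71/125; 54/125+71/125→1. L = 336/125 ≈ 2.6880.
L − H = 2.6880 − 2.6691 = 0.019 bits.

0.019 bits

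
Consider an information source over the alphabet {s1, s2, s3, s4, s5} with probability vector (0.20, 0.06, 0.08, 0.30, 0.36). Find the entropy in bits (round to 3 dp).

H = −Σ pᵢ log₂ pᵢ.
−0.20·log₂(0.20) = 0.4644
−0.06·log₂(0.06) = 0.2435
−0.08·log₂(0.08) = 0.2915
−0.30·log₂(0.30) = 0.5211
−0.36·log₂(0.36) = 0.5306
Sum ≈ 2.0511 → 2.051 bits.

2.051 bits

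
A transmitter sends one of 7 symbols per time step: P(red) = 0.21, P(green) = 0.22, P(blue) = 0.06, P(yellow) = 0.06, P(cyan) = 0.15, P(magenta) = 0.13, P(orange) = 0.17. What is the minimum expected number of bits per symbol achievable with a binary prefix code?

Repeatedly combine the two least-probable nodes; the expected code length is the sum of the merged weights.
merge 3/50 + 3/50 → 3/25
merge 3/25 + 13/100 → 1/4
merge 3/20 + 17/100 → 8/25
merge 21/100 + 11/50 → 43/100
merge 1/4 + 8/25 → 57/100
merge 43/100 + 57/100 → 1
L = 3/25 + 1/4 + 8/25 + 43/100 + 57/100 + 1 = 269/100 = 2.69 bits/symbol.

2.69 bits/symbol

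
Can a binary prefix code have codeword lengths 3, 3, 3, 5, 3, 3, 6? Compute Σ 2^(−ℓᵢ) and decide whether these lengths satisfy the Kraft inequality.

With common denominator 2^6 = 64: Σ 2^(−ℓᵢ) = 8/64 + 8/64 + 8/64 + 2/64 + 8/64 + 8/64 + 1/64 = 43/64 = 0.671875.
Kraft's inequality requires Σ ≤ 1; here Σ = 0.671875 ≤ 1, so such a prefix code exists.

0.671875; yes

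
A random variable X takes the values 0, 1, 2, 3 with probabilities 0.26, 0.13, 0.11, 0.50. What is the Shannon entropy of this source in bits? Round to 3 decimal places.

1.738 bits

H = −Σ pᵢ log₂ pᵢ.
−0.26·log₂(0.26) = 0.5053
−0.13·log₂(0.13) = 0.3826
−0.11·log₂(0.11) = 0.3503
−0.50·log₂(0.50) = 0.5000
Sum ≈ 1.7382 → 1.738 bits.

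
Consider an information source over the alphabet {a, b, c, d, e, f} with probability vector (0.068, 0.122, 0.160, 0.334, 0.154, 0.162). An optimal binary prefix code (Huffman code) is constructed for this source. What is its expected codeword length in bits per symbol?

2.504 bits/symbol

Repeatedly combine the two least-probable nodes; the expected code length is the sum of the merged weights.
merge 17/250 + 61/500 → 19/100
merge 77/500 + 4/25 → 157/500
merge 81/500 + 19/100 → 44/125
merge 157/500 + 167/500 → 81/125
merge 44/125 + 81/125 → 1
L = 19/100 + 157/500 + 44/125 + 81/125 + 1 = 313/125 = 2.504 bits/symbol.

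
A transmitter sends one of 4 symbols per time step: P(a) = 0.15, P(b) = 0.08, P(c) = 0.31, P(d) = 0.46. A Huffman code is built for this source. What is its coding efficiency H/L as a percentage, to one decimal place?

Entropy H = −Σ p log₂ p ≈ 1.7412 bits.
Huffman merges: 2/25+3/20→23/100; 23/100+31/100→27/50; 23/50+27/50→1. L = 177/100 ≈ 1.7700.
Efficiency = H/L = 1.7412/1.7700 = 98.4%.

98.4%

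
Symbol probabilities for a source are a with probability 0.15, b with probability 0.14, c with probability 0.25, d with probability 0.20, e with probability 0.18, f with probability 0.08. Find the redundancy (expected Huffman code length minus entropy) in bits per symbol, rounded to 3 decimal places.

0.041 bits

Entropy H = −Σ p log₂ p ≈ 2.5089 bits.
Huffman merges: 2/25+7/50→11/50; 3/20+9/50→33/100; 1/5+11/50→21/50; 1/4+33/100→29/50; 21/50+29/50→1. L = 51/20 ≈ 2.5500.
L − H = 2.5500 − 2.5089 = 0.041 bits.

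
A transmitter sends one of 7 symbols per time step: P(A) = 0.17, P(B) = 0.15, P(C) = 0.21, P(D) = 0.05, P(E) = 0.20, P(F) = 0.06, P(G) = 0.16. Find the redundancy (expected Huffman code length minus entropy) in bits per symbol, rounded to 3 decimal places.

Entropy H = −Σ p log₂ p ≈ 2.6650 bits.
Huffman merges: 1/20+3/50→11/100; 11/100+3/20→13/50; 4/25+17/100→33/100; 1/5+21/100→41/100; 13/50+33/100→59/100; 41/100+59/100→1. L = 27/10 ≈ 2.7000.
L − H = 2.7000 − 2.6650 = 0.035 bits.

0.035 bits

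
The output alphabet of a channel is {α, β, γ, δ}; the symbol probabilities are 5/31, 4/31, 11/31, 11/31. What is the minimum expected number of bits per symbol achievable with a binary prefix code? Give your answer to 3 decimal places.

Repeatedly combine the two least-probable nodes; the expected code length is the sum of the merged weights.
merge 4/31 + 5/31 → 9/31
merge 9/31 + 11/31 → 20/31
merge 11/31 + 20/31 → 1
L = 9/31 + 20/31 + 1 = 60/31 ≈ 1.935 bits/symbol.

1.935 bits/symbol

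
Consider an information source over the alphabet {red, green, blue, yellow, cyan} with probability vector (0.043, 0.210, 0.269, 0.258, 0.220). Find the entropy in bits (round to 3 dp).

H = −Σ pᵢ log₂ pᵢ.
−0.043·log₂(0.043) = 0.1952
−0.210·log₂(0.210) = 0.4728
−0.269·log₂(0.269) = 0.5096
−0.258·log₂(0.258) = 0.5043
−0.220·log₂(0.220) = 0.4806
Sum ≈ 2.1624 → 2.162 bits.

2.162 bits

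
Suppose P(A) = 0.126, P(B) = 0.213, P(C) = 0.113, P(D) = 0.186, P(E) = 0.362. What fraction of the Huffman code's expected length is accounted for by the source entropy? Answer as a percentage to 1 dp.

Entropy H = −Σ p log₂ p ≈ 2.1892 bits.
Huffman merges: 113/1000+63/500→239/1000; 93/500+213/1000→399/1000; 239/1000+181/500→601/1000; 399/1000+601/1000→1. L = 2239/1000 ≈ 2.2390.
Efficiency = H/L = 2.1892/2.2390 = 97.8%.

97.8%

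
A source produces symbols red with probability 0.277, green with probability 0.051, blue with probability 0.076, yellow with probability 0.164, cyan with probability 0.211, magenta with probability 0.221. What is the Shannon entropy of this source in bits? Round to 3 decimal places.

H = −Σ pᵢ log₂ pᵢ.
−0.277·log₂(0.277) = 0.5130
−0.051·log₂(0.051) = 0.2190
−0.076·log₂(0.076) = 0.2826
−0.164·log₂(0.164) = 0.4278
−0.211·log₂(0.211) = 0.4736
−0.221·log₂(0.221) = 0.4813
Sum ≈ 2.3972 → 2.397 bits.

2.397 bits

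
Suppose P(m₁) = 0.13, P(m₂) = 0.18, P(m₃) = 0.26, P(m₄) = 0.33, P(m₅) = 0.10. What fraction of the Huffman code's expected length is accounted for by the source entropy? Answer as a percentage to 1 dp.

Entropy H = −Σ p log₂ p ≈ 2.1933 bits.
Huffman merges: 1/10+13/100→23/100; 9/50+23/100→41/100; 13/50+33/100→59/100; 41/100+59/100→1. L = 223/100 ≈ 2.2300.
Efficiency = H/L = 2.1933/2.2300 = 98.4%.

98.4%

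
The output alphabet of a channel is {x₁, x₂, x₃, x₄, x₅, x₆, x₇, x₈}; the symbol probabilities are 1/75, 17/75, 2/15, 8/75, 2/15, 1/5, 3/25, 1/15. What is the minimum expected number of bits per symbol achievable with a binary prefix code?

2.84 bits/symbol

Repeatedly combine the two least-probable nodes; the expected code length is the sum of the merged weights.
merge 1/75 + 1/15 → 2/25
merge 2/25 + 8/75 → 14/75
merge 3/25 + 2/15 → 19/75
merge 2/15 + 14/75 → 8/25
merge 1/5 + 17/75 → 32/75
merge 19/75 + 8/25 → 43/75
merge 32/75 + 43/75 → 1
L = 2/25 + 14/75 + 19/75 + 8/25 + 32/75 + 43/75 + 1 = 71/25 = 2.84 bits/symbol.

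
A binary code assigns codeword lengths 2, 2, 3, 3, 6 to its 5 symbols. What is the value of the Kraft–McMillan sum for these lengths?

0.765625

With common denominator 2^6 = 64: Σ 2^(−ℓᵢ) = 16/64 + 16/64 + 8/64 + 8/64 + 1/64 = 49/64 = 0.765625.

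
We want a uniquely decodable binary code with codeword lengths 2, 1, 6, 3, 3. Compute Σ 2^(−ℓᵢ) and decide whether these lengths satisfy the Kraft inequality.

With common denominator 2^6 = 64: Σ 2^(−ℓᵢ) = 16/64 + 32/64 + 1/64 + 8/64 + 8/64 = 65/64 = 1.015625.
Kraft's inequality requires Σ ≤ 1; here Σ = 1.015625 > 1, so no such prefix code exists.

1.015625; no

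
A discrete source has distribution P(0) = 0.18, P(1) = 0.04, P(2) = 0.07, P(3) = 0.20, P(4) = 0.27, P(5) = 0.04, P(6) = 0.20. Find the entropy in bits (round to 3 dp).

H = −Σ pᵢ log₂ pᵢ.
−0.18·log₂(0.18) = 0.4453
−0.04·log₂(0.04) = 0.1858
−0.07·log₂(0.07) = 0.2686
−0.20·log₂(0.20) = 0.4644
−0.27·log₂(0.27) = 0.5100
−0.04·log₂(0.04) = 0.1858
−0.20·log₂(0.20) = 0.4644
Sum ≈ 2.5242 → 2.524 bits.

2.524 bits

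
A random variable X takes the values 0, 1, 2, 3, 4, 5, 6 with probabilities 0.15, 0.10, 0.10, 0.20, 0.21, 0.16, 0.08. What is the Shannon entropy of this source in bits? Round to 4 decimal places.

2.7267 bits

H = −Σ pᵢ log₂ pᵢ.
−0.15·log₂(0.15) = 0.4105
−0.10·log₂(0.10) = 0.3322
−0.10·log₂(0.10) = 0.3322
−0.20·log₂(0.20) = 0.4644
−0.21·log₂(0.21) = 0.4728
−0.16·log₂(0.16) = 0.4230
−0.08·log₂(0.08) = 0.2915
Sum ≈ 2.7267 → 2.7267 bits.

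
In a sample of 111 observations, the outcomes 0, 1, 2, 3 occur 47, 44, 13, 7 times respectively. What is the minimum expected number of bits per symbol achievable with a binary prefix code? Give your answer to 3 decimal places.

1.757 bits/symbol

Probabilities are the counts divided by 111.
Repeatedly combine the two least-probable nodes; the expected code length is the sum of the merged weights.
merge 7/111 + 13/111 → 20/111
merge 20/111 + 44/111 → 64/111
merge 47/111 + 64/111 → 1
L = 20/111 + 64/111 + 1 = 65/37 ≈ 1.757 bits/symbol.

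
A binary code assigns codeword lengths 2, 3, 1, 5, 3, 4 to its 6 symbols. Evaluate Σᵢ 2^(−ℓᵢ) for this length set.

With common denominator 2^5 = 32: Σ 2^(−ℓᵢ) = 8/32 + 4/32 + 16/32 + 1/32 + 4/32 + 2/32 = 35/32 = 1.09375.

1.09375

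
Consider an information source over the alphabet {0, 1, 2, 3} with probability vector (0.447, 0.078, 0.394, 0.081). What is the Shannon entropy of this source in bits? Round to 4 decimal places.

1.6295 bits

H = −Σ pᵢ log₂ pᵢ.
−0.447·log₂(0.447) = 0.5193
−0.078·log₂(0.078) = 0.2871
−0.394·log₂(0.394) = 0.5294
−0.081·log₂(0.081) = 0.2937
Sum ≈ 1.6295 → 1.6295 bits.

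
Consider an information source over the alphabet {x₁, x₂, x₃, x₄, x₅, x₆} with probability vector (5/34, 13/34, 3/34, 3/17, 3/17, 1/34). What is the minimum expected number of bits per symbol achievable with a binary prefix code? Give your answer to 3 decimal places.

2.353 bits/symbol

Repeatedly combine the two least-probable nodes; the expected code length is the sum of the merged weights.
merge 1/34 + 3/34 → 2/17
merge 2/17 + 5/34 → 9/34
merge 3/17 + 3/17 → 6/17
merge 9/34 + 6/17 → 21/34
merge 13/34 + 21/34 → 1
L = 2/17 + 9/34 + 6/17 + 21/34 + 1 = 40/17 ≈ 2.353 bits/symbol.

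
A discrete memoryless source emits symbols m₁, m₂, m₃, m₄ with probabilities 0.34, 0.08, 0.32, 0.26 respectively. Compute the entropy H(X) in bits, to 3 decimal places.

1.852 bits

H = −Σ pᵢ log₂ pᵢ.
−0.34·log₂(0.34) = 0.5292
−0.08·log₂(0.08) = 0.2915
−0.32·log₂(0.32) = 0.5260
−0.26·log₂(0.26) = 0.5053
Sum ≈ 1.8520 → 1.852 bits.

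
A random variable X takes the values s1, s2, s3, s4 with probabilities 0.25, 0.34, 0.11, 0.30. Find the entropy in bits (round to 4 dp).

1.9006 bits

H = −Σ pᵢ log₂ pᵢ.
−0.25·log₂(0.25) = 0.5000
−0.34·log₂(0.34) = 0.5292
−0.11·log₂(0.11) = 0.3503
−0.30·log₂(0.30) = 0.5211
Sum ≈ 1.9006 → 1.9006 bits.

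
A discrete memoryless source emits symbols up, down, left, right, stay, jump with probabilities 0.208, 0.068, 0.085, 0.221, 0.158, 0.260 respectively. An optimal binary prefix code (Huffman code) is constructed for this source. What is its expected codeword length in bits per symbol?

2.464 bits/symbol

Repeatedly combine the two least-probable nodes; the expected code length is the sum of the merged weights.
merge 17/250 + 17/200 → 153/1000
merge 153/1000 + 79/500 → 311/1000
merge 26/125 + 221/1000 → 429/1000
merge 13/50 + 311/1000 → 571/1000
merge 429/1000 + 571/1000 → 1
L = 153/1000 + 311/1000 + 429/1000 + 571/1000 + 1 = 308/125 = 2.464 bits/symbol.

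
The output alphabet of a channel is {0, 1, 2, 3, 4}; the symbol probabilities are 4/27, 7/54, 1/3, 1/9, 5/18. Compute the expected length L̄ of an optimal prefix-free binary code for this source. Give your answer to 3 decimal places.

2.241 bits/symbol

Repeatedly combine the two least-probable nodes; the expected code length is the sum of the merged weights.
merge 1/9 + 7/54 → 13/54
merge 4/27 + 13/54 → 7/18
merge 5/18 + 1/3 → 11/18
merge 7/18 + 11/18 → 1
L = 13/54 + 7/18 + 11/18 + 1 = 121/54 ≈ 2.241 bits/symbol.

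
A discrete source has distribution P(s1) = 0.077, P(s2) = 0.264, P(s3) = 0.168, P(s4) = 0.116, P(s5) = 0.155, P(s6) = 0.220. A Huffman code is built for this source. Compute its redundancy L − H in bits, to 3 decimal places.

0.034 bits

Entropy H = −Σ p log₂ p ≈ 2.4824 bits.
Huffman merges: 77/1000+29/250→193/1000; 31/200+21/125→323/1000; 193/1000+11/50→413/1000; 33/125+323/1000→587/1000; 413/1000+587/1000→1. L = 629/250 ≈ 2.5160.
L − H = 2.5160 − 2.4824 = 0.034 bits.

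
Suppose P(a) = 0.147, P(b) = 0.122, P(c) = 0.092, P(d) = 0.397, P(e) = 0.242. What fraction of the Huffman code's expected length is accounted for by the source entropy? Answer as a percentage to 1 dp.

Entropy H = −Σ p log₂ p ≈ 2.1181 bits.
Huffman merges: 23/250+61/500→107/500; 147/1000+107/500→361/1000; 121/500+361/1000→603/1000; 397/1000+603/1000→1. L = 1089/500 ≈ 2.1780.
Efficiency = H/L = 2.1181/2.1780 = 97.2%.

97.2%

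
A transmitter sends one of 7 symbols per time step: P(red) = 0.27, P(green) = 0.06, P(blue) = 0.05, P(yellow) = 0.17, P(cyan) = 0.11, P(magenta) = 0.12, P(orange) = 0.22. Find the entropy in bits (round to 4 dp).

H = −Σ pᵢ log₂ pᵢ.
−0.27·log₂(0.27) = 0.5100
−0.06·log₂(0.06) = 0.2435
−0.05·log₂(0.05) = 0.2161
−0.17·log₂(0.17) = 0.4346
−0.11·log₂(0.11) = 0.3503
−0.12·log₂(0.12) = 0.3671
−0.22·log₂(0.22) = 0.4806
Sum ≈ 2.6022 → 2.6022 bits.

2.6022 bits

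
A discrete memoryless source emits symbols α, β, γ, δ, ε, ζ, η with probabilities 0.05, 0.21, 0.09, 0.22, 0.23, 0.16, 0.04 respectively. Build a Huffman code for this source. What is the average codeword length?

Repeatedly combine the two least-probable nodes; the expected code length is the sum of the merged weights.
merge 1/25 + 1/20 → 9/100
merge 9/100 + 9/100 → 9/50
merge 4/25 + 9/50 → 17/50
merge 21/100 + 11/50 → 43/100
merge 23/100 + 17/50 → 57/100
merge 43/100 + 57/100 → 1
L = 9/100 + 9/50 + 17/50 + 43/100 + 57/100 + 1 = 261/100 = 2.61 bits/symbol.

2.61 bits/symbol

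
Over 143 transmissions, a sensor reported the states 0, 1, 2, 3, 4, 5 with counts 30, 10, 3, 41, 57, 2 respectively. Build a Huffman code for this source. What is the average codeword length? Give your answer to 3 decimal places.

Probabilities are the counts divided by 143.
Repeatedly combine the two least-probable nodes; the expected code length is the sum of the merged weights.
merge 2/143 + 3/143 → 5/143
merge 5/143 + 10/143 → 15/143
merge 15/143 + 30/143 → 45/143
merge 41/143 + 45/143 → 86/143
merge 57/143 + 86/143 → 1
L = 5/143 + 15/143 + 45/143 + 86/143 + 1 = 294/143 ≈ 2.056 bits/symbol.

2.056 bits/symbol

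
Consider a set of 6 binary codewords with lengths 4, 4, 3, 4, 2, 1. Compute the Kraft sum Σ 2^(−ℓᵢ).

1.0625

With common denominator 2^4 = 16: Σ 2^(−ℓᵢ) = 1/16 + 1/16 + 2/16 + 1/16 + 4/16 + 8/16 = 17/16 = 1.0625.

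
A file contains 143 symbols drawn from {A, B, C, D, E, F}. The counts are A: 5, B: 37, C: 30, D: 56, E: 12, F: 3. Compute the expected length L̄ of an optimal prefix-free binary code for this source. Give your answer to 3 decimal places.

Probabilities are the counts divided by 143.
Repeatedly combine the two least-probable nodes; the expected code length is the sum of the merged weights.
merge 3/143 + 5/143 → 8/143
merge 8/143 + 12/143 → 20/143
merge 20/143 + 30/143 → 50/143
merge 37/143 + 50/143 → 87/143
merge 56/143 + 87/143 → 1
L = 8/143 + 20/143 + 50/143 + 87/143 + 1 = 28/13 ≈ 2.154 bits/symbol.

2.154 bits/symbol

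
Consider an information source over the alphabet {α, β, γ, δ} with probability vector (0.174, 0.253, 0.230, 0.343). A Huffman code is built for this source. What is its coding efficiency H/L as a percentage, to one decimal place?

97.9%

Entropy H = −Σ p log₂ p ≈ 1.9578 bits.
Huffman merges: 87/500+23/100→101/250; 253/1000+343/1000→149/250; 101/250+149/250→1. L = 2 ≈ 2.0000.
Efficiency = H/L = 1.9578/2.0000 = 97.9%.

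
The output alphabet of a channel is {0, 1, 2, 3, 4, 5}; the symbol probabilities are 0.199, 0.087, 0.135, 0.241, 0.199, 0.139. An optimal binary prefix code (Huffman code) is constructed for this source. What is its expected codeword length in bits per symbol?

2.56 bits/symbol

Repeatedly combine the two least-probable nodes; the expected code length is the sum of the merged weights.
merge 87/1000 + 27/200 → 111/500
merge 139/1000 + 199/1000 → 169/500
merge 199/1000 + 111/500 → 421/1000
merge 241/1000 + 169/500 → 579/1000
merge 421/1000 + 579/1000 → 1
L = 111/500 + 169/500 + 421/1000 + 579/1000 + 1 = 64/25 = 2.56 bits/symbol.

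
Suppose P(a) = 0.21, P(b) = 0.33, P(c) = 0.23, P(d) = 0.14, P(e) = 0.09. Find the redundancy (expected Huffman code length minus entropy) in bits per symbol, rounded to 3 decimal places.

Entropy H = −Σ p log₂ p ≈ 2.1981 bits.
Huffman merges: 9/100+7/50→23/100; 21/100+23/100→11/25; 23/100+33/100→14/25; 11/25+14/25→1. L = 223/100 ≈ 2.2300.
L − H = 2.2300 − 2.1981 = 0.032 bits.

0.032 bits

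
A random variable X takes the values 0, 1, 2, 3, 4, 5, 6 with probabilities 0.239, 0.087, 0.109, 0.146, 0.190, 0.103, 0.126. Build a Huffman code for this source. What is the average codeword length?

2.761 bits/symbol

Repeatedly combine the two least-probable nodes; the expected code length is the sum of the merged weights.
merge 87/1000 + 103/1000 → 19/100
merge 109/1000 + 63/500 → 47/200
merge 73/500 + 19/100 → 42/125
merge 19/100 + 47/200 → 17/40
merge 239/1000 + 42/125 → 23/40
merge 17/40 + 23/40 → 1
L = 19/100 + 47/200 + 42/125 + 17/40 + 23/40 + 1 = 2761/1000 = 2.761 bits/symbol.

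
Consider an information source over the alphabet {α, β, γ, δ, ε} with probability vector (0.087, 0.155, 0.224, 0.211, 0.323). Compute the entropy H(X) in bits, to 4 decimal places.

2.2071 bits

H = −Σ pᵢ log₂ pᵢ.
−0.087·log₂(0.087) = 0.3065
−0.155·log₂(0.155) = 0.4169
−0.224·log₂(0.224) = 0.4835
−0.211·log₂(0.211) = 0.4736
−0.323·log₂(0.323) = 0.5266
Sum ≈ 2.2071 → 2.2071 bits.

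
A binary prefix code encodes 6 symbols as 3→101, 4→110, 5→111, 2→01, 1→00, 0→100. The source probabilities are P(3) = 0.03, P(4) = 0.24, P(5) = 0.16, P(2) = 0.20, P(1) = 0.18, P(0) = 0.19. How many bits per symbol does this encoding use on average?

2.62 bits/symbol

L̄ = Σ pᵢ·ℓᵢ = 0.03·3 + 0.24·3 + 0.16·3 + 0.20·2 + 0.18·2 + 0.19·3 = 2.62 bits/symbol.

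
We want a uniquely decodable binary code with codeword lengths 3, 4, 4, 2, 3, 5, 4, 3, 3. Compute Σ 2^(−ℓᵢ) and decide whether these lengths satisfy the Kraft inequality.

0.96875; yes

With common denominator 2^5 = 32: Σ 2^(−ℓᵢ) = 4/32 + 2/32 + 2/32 + 8/32 + 4/32 + 1/32 + 2/32 + 4/32 + 4/32 = 31/32 = 0.96875.
Kraft's inequality requires Σ ≤ 1; here Σ = 0.96875 ≤ 1, so such a prefix code exists.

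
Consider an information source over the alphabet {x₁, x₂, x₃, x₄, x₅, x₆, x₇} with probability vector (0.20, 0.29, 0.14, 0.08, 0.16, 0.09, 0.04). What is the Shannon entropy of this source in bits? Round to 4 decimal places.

2.5923 bits

H = −Σ pᵢ log₂ pᵢ.
−0.20·log₂(0.20) = 0.4644
−0.29·log₂(0.29) = 0.5179
−0.14·log₂(0.14) = 0.3971
−0.08·log₂(0.08) = 0.2915
−0.16·log₂(0.16) = 0.4230
−0.09·log₂(0.09) = 0.3127
−0.04·log₂(0.04) = 0.1858
Sum ≈ 2.5923 → 2.5923 bits.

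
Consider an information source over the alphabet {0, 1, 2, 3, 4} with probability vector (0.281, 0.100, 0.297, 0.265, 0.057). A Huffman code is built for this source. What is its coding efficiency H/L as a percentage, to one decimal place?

Entropy H = −Σ p log₂ p ≈ 2.1103 bits.
Huffman merges: 57/1000+1/10→157/1000; 157/1000+53/200→211/500; 281/1000+297/1000→289/500; 211/500+289/500→1. L = 2157/1000 ≈ 2.1570.
Efficiency = H/L = 2.1103/2.1570 = 97.8%.

97.8%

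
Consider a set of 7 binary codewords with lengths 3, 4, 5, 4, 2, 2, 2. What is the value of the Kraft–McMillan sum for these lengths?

With common denominator 2^5 = 32: Σ 2^(−ℓᵢ) = 4/32 + 2/32 + 1/32 + 2/32 + 8/32 + 8/32 + 8/32 = 33/32 = 1.03125.

1.03125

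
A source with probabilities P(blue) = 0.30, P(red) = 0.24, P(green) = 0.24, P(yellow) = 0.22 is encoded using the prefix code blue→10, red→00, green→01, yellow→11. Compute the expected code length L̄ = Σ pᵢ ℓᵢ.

L̄ = Σ pᵢ·ℓᵢ = 0.30·2 + 0.24·2 + 0.24·2 + 0.22·2 = 2 bits/symbol.

2 bits/symbol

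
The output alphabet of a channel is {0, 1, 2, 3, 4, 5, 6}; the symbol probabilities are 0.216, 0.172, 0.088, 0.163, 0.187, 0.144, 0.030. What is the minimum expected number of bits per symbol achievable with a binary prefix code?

2.715 bits/symbol

Repeatedly combine the two least-probable nodes; the expected code length is the sum of the merged weights.
merge 3/100 + 11/125 → 59/500
merge 59/500 + 18/125 → 131/500
merge 163/1000 + 43/250 → 67/200
merge 187/1000 + 27/125 → 403/1000
merge 131/500 + 67/200 → 597/1000
merge 403/1000 + 597/1000 → 1
L = 59/500 + 131/500 + 67/200 + 403/1000 + 597/1000 + 1 = 543/200 = 2.715 bits/symbol.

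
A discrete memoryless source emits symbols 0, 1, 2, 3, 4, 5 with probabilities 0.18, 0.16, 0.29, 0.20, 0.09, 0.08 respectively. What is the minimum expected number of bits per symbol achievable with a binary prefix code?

2.5 bits/symbol

Repeatedly combine the two least-probable nodes; the expected code length is the sum of the merged weights.
merge 2/25 + 9/100 → 17/100
merge 4/25 + 17/100 → 33/100
merge 9/50 + 1/5 → 19/50
merge 29/100 + 33/100 → 31/50
merge 19/50 + 31/50 → 1
L = 17/100 + 33/100 + 19/50 + 31/50 + 1 = 5/2 = 2.5 bits/symbol.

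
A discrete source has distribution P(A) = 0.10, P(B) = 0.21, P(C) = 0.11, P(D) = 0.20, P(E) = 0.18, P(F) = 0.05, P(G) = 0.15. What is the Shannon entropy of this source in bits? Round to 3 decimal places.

H = −Σ pᵢ log₂ pᵢ.
−0.10·log₂(0.10) = 0.3322
−0.21·log₂(0.21) = 0.4728
−0.11·log₂(0.11) = 0.3503
−0.20·log₂(0.20) = 0.4644
−0.18·log₂(0.18) = 0.4453
−0.05·log₂(0.05) = 0.2161
−0.15·log₂(0.15) = 0.4105
Sum ≈ 2.6916 → 2.692 bits.

2.692 bits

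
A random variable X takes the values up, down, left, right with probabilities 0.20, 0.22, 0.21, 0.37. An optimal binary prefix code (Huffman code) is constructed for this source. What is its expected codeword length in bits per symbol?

Repeatedly combine the two least-probable nodes; the expected code length is the sum of the merged weights.
merge 1/5 + 21/100 → 41/100
merge 11/50 + 37/100 → 59/100
merge 41/100 + 59/100 → 1
L = 41/100 + 59/100 + 1 = 2 bits/symbol.

2 bits/symbol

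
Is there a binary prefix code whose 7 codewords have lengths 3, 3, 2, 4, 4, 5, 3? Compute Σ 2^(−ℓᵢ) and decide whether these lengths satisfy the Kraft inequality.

With common denominator 2^5 = 32: Σ 2^(−ℓᵢ) = 4/32 + 4/32 + 8/32 + 2/32 + 2/32 + 1/32 + 4/32 = 25/32 = 0.78125.
Kraft's inequality requires Σ ≤ 1; here Σ = 0.78125 ≤ 1, so such a prefix code exists.

0.78125; yes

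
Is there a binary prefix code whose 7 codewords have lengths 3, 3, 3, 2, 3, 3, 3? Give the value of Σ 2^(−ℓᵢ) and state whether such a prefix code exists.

With common denominator 2^3 = 8: Σ 2^(−ℓᵢ) = 1/8 + 1/8 + 1/8 + 2/8 + 1/8 + 1/8 + 1/8 = 8/8 = 1.
Kraft's inequality requires Σ ≤ 1; here Σ = 1 ≤ 1, so such a prefix code exists.

1; yes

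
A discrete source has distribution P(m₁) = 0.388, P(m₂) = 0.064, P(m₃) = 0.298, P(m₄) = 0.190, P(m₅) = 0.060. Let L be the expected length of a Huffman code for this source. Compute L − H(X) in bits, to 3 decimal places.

Entropy H = −Σ p log₂ p ≈ 2.0030 bits.
Huffman merges: 3/50+8/125→31/250; 31/250+19/100→157/500; 149/500+157/500→153/250; 97/250+153/250→1. L = 41/20 ≈ 2.0500.
L − H = 2.0500 − 2.0030 = 0.047 bits.

0.047 bits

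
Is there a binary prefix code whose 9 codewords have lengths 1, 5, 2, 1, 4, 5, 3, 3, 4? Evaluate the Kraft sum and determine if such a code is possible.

1.6875; no

With common denominator 2^5 = 32: Σ 2^(−ℓᵢ) = 16/32 + 1/32 + 8/32 + 16/32 + 2/32 + 1/32 + 4/32 + 4/32 + 2/32 = 54/32 = 1.6875.
Kraft's inequality requires Σ ≤ 1; here Σ = 1.6875 > 1, so no such prefix code exists.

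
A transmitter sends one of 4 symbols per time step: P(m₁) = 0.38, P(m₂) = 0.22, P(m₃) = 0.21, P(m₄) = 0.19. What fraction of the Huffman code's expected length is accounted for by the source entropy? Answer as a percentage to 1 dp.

Entropy H = −Σ p log₂ p ≈ 1.9391 bits.
Huffman merges: 19/100+21/100→2/5; 11/50+19/50→3/5; 2/5+3/5→1. L = 2 ≈ 2.0000.
Efficiency = H/L = 1.9391/2.0000 = 97.0%.

97.0%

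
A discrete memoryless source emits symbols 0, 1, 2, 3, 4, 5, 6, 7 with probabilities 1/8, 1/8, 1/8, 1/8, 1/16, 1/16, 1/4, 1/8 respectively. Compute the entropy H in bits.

Each probability is a power of 1/2, so log₂(1/p) is an integer.
H = Σ p·log₂(1/p) = 1/8·3 + 1/8·3 + 1/8·3 + 1/8·3 + 1/16·4 + 1/16·4 + 1/4·2 + 1/8·3 = 2.875 bits.

2.875 bits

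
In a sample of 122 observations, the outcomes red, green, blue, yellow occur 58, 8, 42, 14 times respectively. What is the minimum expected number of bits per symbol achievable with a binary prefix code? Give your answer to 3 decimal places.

Probabilities are the counts divided by 122.
Repeatedly combine the two least-probable nodes; the expected code length is the sum of the merged weights.
merge 4/61 + 7/61 → 11/61
merge 11/61 + 21/61 → 32/61
merge 29/61 + 32/61 → 1
L = 11/61 + 32/61 + 1 = 104/61 ≈ 1.705 bits/symbol.

1.705 bits/symbol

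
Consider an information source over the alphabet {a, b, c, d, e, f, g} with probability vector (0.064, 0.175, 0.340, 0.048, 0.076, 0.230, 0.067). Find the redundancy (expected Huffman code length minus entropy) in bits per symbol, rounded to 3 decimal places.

0.045 bits

Entropy H = −Σ p log₂ p ≈ 2.4648 bits.
Huffman merges: 6/125+8/125→14/125; 67/1000+19/250→143/1000; 14/125+143/1000→51/200; 7/40+23/100→81/200; 51/200+17/50→119/200; 81/200+119/200→1. L = 251/100 ≈ 2.5100.
L − H = 2.5100 − 2.4648 = 0.045 bits.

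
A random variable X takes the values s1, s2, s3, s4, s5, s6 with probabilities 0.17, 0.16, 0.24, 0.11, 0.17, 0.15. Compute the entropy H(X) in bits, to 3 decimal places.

2.547 bits

H = −Σ pᵢ log₂ pᵢ.
−0.17·log₂(0.17) = 0.4346
−0.16·log₂(0.16) = 0.4230
−0.24·log₂(0.24) = 0.4941
−0.11·log₂(0.11) = 0.3503
−0.17·log₂(0.17) = 0.4346
−0.15·log₂(0.15) = 0.4105
Sum ≈ 2.5472 → 2.547 bits.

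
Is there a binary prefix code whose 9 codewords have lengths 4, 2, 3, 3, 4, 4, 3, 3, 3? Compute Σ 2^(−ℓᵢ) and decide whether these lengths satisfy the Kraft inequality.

With common denominator 2^4 = 16: Σ 2^(−ℓᵢ) = 1/16 + 4/16 + 2/16 + 2/16 + 1/16 + 1/16 + 2/16 + 2/16 + 2/16 = 17/16 = 1.0625.
Kraft's inequality requires Σ ≤ 1; here Σ = 1.0625 > 1, so no such prefix code exists.

1.0625; no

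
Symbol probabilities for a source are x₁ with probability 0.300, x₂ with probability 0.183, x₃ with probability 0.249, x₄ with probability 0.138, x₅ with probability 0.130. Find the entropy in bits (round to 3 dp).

2.246 bits

H = −Σ pᵢ log₂ pᵢ.
−0.300·log₂(0.300) = 0.5211
−0.183·log₂(0.183) = 0.4484
−0.249·log₂(0.249) = 0.4994
−0.138·log₂(0.138) = 0.3943
−0.130·log₂(0.130) = 0.3826
Sum ≈ 2.2458 → 2.246 bits.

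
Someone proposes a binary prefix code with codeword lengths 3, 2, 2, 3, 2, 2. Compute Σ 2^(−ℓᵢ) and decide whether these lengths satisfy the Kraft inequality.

1.25; no

With common denominator 2^3 = 8: Σ 2^(−ℓᵢ) = 1/8 + 2/8 + 2/8 + 1/8 + 2/8 + 2/8 = 10/8 = 1.25.
Kraft's inequality requires Σ ≤ 1; here Σ = 1.25 > 1, so no such prefix code exists.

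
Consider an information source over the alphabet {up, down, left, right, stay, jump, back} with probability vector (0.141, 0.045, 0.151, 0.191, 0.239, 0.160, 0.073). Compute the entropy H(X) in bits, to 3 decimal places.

H = −Σ pᵢ log₂ pᵢ.
−0.141·log₂(0.141) = 0.3985
−0.045·log₂(0.045) = 0.2013
−0.151·log₂(0.151) = 0.4118
−0.191·log₂(0.191) = 0.4562
−0.239·log₂(0.239) = 0.4935
−0.160·log₂(0.160) = 0.4230
−0.073·log₂(0.073) = 0.2756
Sum ≈ 2.6600 → 2.660 bits.

2.660 bits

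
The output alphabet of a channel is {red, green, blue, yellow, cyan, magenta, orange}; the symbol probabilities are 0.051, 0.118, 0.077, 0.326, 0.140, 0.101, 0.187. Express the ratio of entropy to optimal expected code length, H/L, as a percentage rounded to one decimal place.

98.6%

Entropy H = −Σ p log₂ p ≈ 2.5783 bits.
Huffman merges: 51/1000+77/1000→16/125; 101/1000+59/500→219/1000; 16/125+7/50→67/250; 187/1000+219/1000→203/500; 67/250+163/500→297/500; 203/500+297/500→1. L = 523/200 ≈ 2.6150.
Efficiency = H/L = 2.5783/2.6150 = 98.6%.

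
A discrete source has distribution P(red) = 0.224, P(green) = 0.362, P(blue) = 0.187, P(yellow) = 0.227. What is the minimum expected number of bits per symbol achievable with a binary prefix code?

2 bits/symbol

Repeatedly combine the two least-probable nodes; the expected code length is the sum of the merged weights.
merge 187/1000 + 28/125 → 411/1000
merge 227/1000 + 181/500 → 589/1000
merge 411/1000 + 589/1000 → 1
L = 411/1000 + 589/1000 + 1 = 2 bits/symbol.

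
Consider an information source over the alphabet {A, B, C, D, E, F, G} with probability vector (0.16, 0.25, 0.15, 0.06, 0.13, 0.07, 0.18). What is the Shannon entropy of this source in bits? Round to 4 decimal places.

H = −Σ pᵢ log₂ pᵢ.
−0.16·log₂(0.16) = 0.4230
−0.25·log₂(0.25) = 0.5000
−0.15·log₂(0.15) = 0.4105
−0.06·log₂(0.06) = 0.2435
−0.13·log₂(0.13) = 0.3826
−0.07·log₂(0.07) = 0.2686
−0.18·log₂(0.18) = 0.4453
Sum ≈ 2.6736 → 2.6736 bits.

2.6736 bits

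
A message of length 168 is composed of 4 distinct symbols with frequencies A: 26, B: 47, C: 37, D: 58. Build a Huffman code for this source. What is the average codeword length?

Probabilities are the counts divided by 168.
Repeatedly combine the two least-probable nodes; the expected code length is the sum of the merged weights.
merge 13/84 + 37/168 → 3/8
merge 47/168 + 29/84 → 5/8
merge 3/8 + 5/8 → 1
L = 3/8 + 5/8 + 1 = 2 bits/symbol.

2 bits/symbol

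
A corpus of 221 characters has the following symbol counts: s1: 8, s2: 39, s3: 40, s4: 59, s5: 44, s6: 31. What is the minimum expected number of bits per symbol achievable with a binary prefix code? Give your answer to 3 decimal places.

Probabilities are the counts divided by 221.
Repeatedly combine the two least-probable nodes; the expected code length is the sum of the merged weights.
merge 8/221 + 31/221 → 3/17
merge 3/17 + 3/17 → 6/17
merge 40/221 + 44/221 → 84/221
merge 59/221 + 6/17 → 137/221
merge 84/221 + 137/221 → 1
L = 3/17 + 6/17 + 84/221 + 137/221 + 1 = 43/17 ≈ 2.529 bits/symbol.

2.529 bits/symbol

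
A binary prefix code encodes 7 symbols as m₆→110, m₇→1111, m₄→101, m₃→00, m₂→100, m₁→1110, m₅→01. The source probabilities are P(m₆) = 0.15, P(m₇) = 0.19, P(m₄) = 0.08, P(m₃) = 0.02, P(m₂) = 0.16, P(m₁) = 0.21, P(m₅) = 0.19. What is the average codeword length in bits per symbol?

L̄ = Σ pᵢ·ℓᵢ = 0.15·3 + 0.19·4 + 0.08·3 + 0.02·2 + 0.16·3 + 0.21·4 + 0.19·2 = 3.19 bits/symbol.

3.19 bits/symbol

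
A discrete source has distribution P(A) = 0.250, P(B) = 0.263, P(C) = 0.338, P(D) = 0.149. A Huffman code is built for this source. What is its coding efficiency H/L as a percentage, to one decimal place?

97.2%

Entropy H = −Σ p log₂ p ≈ 1.9449 bits.
Huffman merges: 149/1000+1/4→399/1000; 263/1000+169/500→601/1000; 399/1000+601/1000→1. L = 2 ≈ 2.0000.
Efficiency = H/L = 1.9449/2.0000 = 97.2%.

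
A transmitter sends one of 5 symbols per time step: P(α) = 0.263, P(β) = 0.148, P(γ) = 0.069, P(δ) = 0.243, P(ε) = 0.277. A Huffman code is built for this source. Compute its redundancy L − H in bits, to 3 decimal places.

Entropy H = −Σ p log₂ p ≈ 2.1898 bits.
Huffman merges: 69/1000+37/250→217/1000; 217/1000+243/1000→23/50; 263/1000+277/1000→27/50; 23/50+27/50→1. L = 2217/1000 ≈ 2.2170.
L − H = 2.2170 − 2.1898 = 0.027 bits.

0.027 bits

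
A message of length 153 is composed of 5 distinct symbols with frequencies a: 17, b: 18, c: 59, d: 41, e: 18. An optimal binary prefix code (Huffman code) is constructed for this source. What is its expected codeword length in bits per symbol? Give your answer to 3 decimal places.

Probabilities are the counts divided by 153.
Repeatedly combine the two least-probable nodes; the expected code length is the sum of the merged weights.
merge 1/9 + 2/17 → 35/153
merge 2/17 + 35/153 → 53/153
merge 41/153 + 53/153 → 94/153
merge 59/153 + 94/153 → 1
L = 35/153 + 53/153 + 94/153 + 1 = 335/153 ≈ 2.190 bits/symbol.

2.190 bits/symbol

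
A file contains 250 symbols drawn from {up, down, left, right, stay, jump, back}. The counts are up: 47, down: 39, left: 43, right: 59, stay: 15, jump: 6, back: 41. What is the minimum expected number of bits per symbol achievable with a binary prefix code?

Probabilities are the counts divided by 250.
Repeatedly combine the two least-probable nodes; the expected code length is the sum of the merged weights.
merge 3/125 + 3/50 → 21/250
merge 21/250 + 39/250 → 6/25
merge 41/250 + 43/250 → 42/125
merge 47/250 + 59/250 → 53/125
merge 6/25 + 42/125 → 72/125
merge 53/125 + 72/125 → 1
L = 21/250 + 6/25 + 42/125 + 53/125 + 72/125 + 1 = 133/50 = 2.66 bits/symbol.

2.66 bits/symbol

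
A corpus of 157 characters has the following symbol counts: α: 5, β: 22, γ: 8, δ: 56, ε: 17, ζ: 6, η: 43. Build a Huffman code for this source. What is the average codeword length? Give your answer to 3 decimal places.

Probabilities are the counts divided by 157.
Repeatedly combine the two least-probable nodes; the expected code length is the sum of the merged weights.
merge 5/157 + 6/157 → 11/157
merge 8/157 + 11/157 → 19/157
merge 17/157 + 19/157 → 36/157
merge 22/157 + 36/157 → 58/157
merge 43/157 + 56/157 → 99/157
merge 58/157 + 99/157 → 1
L = 11/157 + 19/157 + 36/157 + 58/157 + 99/157 + 1 = 380/157 ≈ 2.420 bits/symbol.

2.420 bits/symbol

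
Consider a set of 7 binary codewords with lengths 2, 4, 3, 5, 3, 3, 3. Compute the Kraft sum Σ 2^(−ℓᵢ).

With common denominator 2^5 = 32: Σ 2^(−ℓᵢ) = 8/32 + 2/32 + 4/32 + 1/32 + 4/32 + 4/32 + 4/32 = 27/32 = 0.84375.

0.84375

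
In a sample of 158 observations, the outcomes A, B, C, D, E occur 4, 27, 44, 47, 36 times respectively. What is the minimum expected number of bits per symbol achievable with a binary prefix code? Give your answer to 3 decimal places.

Probabilities are the counts divided by 158.
Repeatedly combine the two least-probable nodes; the expected code length is the sum of the merged weights.
merge 2/79 + 27/158 → 31/158
merge 31/158 + 18/79 → 67/158
merge 22/79 + 47/158 → 91/158
merge 67/158 + 91/158 → 1
L = 31/158 + 67/158 + 91/158 + 1 = 347/158 ≈ 2.196 bits/symbol.

2.196 bits/symbol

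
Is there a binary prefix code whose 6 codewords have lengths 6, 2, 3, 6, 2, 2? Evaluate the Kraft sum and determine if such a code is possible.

With common denominator 2^6 = 64: Σ 2^(−ℓᵢ) = 1/64 + 16/64 + 8/64 + 1/64 + 16/64 + 16/64 = 58/64 = 0.90625.
Kraft's inequality requires Σ ≤ 1; here Σ = 0.90625 ≤ 1, so such a prefix code exists.

0.90625; yes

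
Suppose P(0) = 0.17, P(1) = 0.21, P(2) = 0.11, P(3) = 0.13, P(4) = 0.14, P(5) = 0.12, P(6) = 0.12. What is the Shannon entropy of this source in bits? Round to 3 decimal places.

H = −Σ pᵢ log₂ pᵢ.
−0.17·log₂(0.17) = 0.4346
−0.21·log₂(0.21) = 0.4728
−0.11·log₂(0.11) = 0.3503
−0.13·log₂(0.13) = 0.3826
−0.14·log₂(0.14) = 0.3971
−0.12·log₂(0.12) = 0.3671
−0.12·log₂(0.12) = 0.3671
Sum ≈ 2.7716 → 2.772 bits.

2.772 bits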